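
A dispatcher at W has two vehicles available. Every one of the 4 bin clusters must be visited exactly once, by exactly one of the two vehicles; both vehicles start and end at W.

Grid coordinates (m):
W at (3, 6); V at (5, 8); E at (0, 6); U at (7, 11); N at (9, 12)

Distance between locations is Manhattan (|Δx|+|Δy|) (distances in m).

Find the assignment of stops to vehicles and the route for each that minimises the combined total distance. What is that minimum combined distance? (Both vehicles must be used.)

There are 2^3 − 1 = 7 ways to divide the 4 stops into two non-empty groups. For each, the best each vehicle can do is its own shortest tour through its group:
  {V} + {E, U, N}: 8 + 30 = 38
  {E} + {V, U, N}: 6 + 24 = 30
  {V, E} + {U, N}: 14 + 24 = 38
  {U} + {V, E, N}: 18 + 30 = 48
  {V, U} + {E, N}: 18 + 30 = 48
  {E, U} + {V, N}: 24 + 24 = 48
  … (7 splits in total)
Best: vehicle 1 W → E → W = 6; vehicle 2 W → V → U → N → W = 24; combined 30.

Minimum combined distance: 30 m.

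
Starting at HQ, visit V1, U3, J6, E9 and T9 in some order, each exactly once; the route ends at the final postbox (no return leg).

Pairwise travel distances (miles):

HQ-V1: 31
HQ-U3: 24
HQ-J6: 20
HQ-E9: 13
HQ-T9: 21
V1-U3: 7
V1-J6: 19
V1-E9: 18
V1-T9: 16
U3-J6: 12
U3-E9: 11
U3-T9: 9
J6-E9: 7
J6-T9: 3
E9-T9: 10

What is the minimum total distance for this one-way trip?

39 miles — the minimum one-way total.

There are 5! = 120 possible orderings.
HQ - V1 - U3 - J6 - E9 - T9: 31+7+12+7+10 = 67
HQ - V1 - U3 - J6 - T9 - E9: 31+7+12+3+10 = 63
HQ - V1 - U3 - E9 - J6 - T9: 31+7+11+7+3 = 59
HQ - V1 - U3 - E9 - T9 - J6: 31+7+11+10+3 = 62
HQ - V1 - U3 - T9 - J6 - E9: 31+7+9+3+7 = 57
HQ - V1 - U3 - T9 - E9 - J6: 31+7+9+10+7 = 64
HQ - V1 - J6 - U3 - E9 - T9: 31+19+12+11+10 = 83
HQ - V1 - J6 - U3 - T9 - E9: 31+19+12+9+10 = 81
HQ - V1 - J6 - E9 - U3 - T9: 31+19+7+11+9 = 77
HQ - V1 - J6 - E9 - T9 - U3: 31+19+7+10+9 = 76
HQ - V1 - J6 - T9 - U3 - E9: 31+19+3+9+11 = 73
HQ - V1 - J6 - T9 - E9 - U3: 31+19+3+10+11 = 74
HQ - V1 - E9 - U3 - J6 - T9: 31+18+11+12+3 = 75
HQ - V1 - E9 - U3 - T9 - J6: 31+18+11+9+3 = 72
… (106 more)
HQ - E9 - J6 - T9 - U3 - V1: 13+7+3+9+7 = 39  ← best
The minimum is 39.
One shortest path: HQ → E9 → J6 → T9 → U3 → V1.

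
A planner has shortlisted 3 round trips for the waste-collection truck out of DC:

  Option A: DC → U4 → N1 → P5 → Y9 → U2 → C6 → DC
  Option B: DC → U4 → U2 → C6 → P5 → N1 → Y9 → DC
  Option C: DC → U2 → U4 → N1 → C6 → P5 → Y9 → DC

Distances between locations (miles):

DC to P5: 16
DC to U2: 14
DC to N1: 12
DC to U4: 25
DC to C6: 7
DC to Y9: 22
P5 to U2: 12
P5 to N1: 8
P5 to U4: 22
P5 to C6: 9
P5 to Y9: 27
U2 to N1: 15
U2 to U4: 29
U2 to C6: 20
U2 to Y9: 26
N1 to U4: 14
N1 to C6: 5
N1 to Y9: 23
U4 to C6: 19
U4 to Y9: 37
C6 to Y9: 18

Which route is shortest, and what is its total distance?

Option A: 25 + 14 + 8 + 27 + 26 + 20 + 7 = 127
Option B: 25 + 29 + 20 + 9 + 8 + 23 + 22 = 136
Option C: 14 + 29 + 14 + 5 + 9 + 27 + 22 = 120

Shortest is Option C, total 120 miles.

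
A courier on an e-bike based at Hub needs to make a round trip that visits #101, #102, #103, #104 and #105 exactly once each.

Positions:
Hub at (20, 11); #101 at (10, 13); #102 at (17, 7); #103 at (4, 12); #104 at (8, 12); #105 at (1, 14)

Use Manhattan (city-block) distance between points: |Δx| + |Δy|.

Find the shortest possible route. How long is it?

Minimum total distance: 52.

There are 60 distinct closed tours to check (reversals are equivalent).
Hub→#101→#102→#103→#104→#105→Hub: 12+13+18+4+9+22 = 78
Hub→#101→#102→#103→#105→#104→Hub: 12+13+18+5+9+13 = 70
Hub→#101→#102→#104→#103→#105→Hub: 12+13+14+4+5+22 = 70
Hub→#101→#102→#104→#105→#103→Hub: 12+13+14+9+5+17 = 70
Hub→#101→#102→#105→#103→#104→Hub: 12+13+23+5+4+13 = 70
Hub→#101→#102→#105→#104→#103→Hub: 12+13+23+9+4+17 = 78
Hub→#101→#103→#102→#104→#105→Hub: 12+7+18+14+9+22 = 82
Hub→#101→#103→#102→#105→#104→Hub: 12+7+18+23+9+13 = 82
Hub→#101→#103→#104→#102→#105→Hub: 12+7+4+14+23+22 = 82
Hub→#101→#103→#104→#105→#102→Hub: 12+7+4+9+23+7 = 62
Hub→#101→#103→#105→#102→#104→Hub: 12+7+5+23+14+13 = 74
Hub→#101→#103→#105→#104→#102→Hub: 12+7+5+9+14+7 = 54
Hub→#101→#104→#102→#103→#105→Hub: 12+3+14+18+5+22 = 74
Hub→#101→#104→#102→#105→#103→Hub: 12+3+14+23+5+17 = 74
… (46 more)
Hub→#101→#105→#103→#104→#102→Hub: 12+10+5+4+14+7 = 52  ← best
The minimum is 52.
One optimal route: Hub → #101 → #105 → #103 → #104 → #102 → Hub (or its reverse).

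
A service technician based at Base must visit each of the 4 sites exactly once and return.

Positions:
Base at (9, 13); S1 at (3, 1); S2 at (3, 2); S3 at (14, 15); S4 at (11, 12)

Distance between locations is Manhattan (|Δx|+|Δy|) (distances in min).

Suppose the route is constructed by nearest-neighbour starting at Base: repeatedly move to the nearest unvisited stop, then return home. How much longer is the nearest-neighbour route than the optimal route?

2 min longer than the optimal tour.

From Base: S4=3, S3=7, S2=17, S1=18 → choose S4 (3).
From S4: S3=6, S2=18, S1=19 → choose S3 (6).
From S3: S2=24, S1=25 → choose S2 (24).
From S2: S1=1 → choose S1 (1).
NN route Base → S4 → S3 → S2 → S1 → Base costs 52.
Optimal: Base → S1 → S2 → S4 → S3 → Base costs 50 (by enumerating all 12 distinct tours).
Excess = 52 − 50 = 2.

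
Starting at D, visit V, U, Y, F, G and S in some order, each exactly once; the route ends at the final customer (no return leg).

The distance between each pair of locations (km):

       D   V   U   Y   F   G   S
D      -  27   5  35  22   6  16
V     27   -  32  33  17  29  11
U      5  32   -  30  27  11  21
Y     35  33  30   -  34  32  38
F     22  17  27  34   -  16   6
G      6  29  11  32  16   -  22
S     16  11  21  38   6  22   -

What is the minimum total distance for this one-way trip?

There are 6! = 720 possible orderings.
D→V→U→Y→F→G→S: 27+32+30+34+16+22 = 161
D→V→U→Y→F→S→G: 27+32+30+34+6+22 = 151
D→V→U→Y→G→F→S: 27+32+30+32+16+6 = 143
D→V→U→Y→G→S→F: 27+32+30+32+22+6 = 149
D→V→U→Y→S→F→G: 27+32+30+38+6+16 = 149
D→V→U→Y→S→G→F: 27+32+30+38+22+16 = 165
D→V→U→F→Y→G→S: 27+32+27+34+32+22 = 174
D→V→U→F→Y→S→G: 27+32+27+34+38+22 = 180
… (712 more)
D→U→G→F→S→V→Y: 5+11+16+6+11+33 = 82  ← best
The minimum is 82.
One shortest path: D → U → G → F → S → V → Y.

Shortest open route: 82 km.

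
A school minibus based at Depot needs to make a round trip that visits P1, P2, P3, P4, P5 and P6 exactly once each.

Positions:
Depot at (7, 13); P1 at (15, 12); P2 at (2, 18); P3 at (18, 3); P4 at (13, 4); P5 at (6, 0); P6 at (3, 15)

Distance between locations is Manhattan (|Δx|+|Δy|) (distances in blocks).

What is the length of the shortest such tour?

Shortest round trip = 70 blocks.

There are 360 distinct closed tours to check (reversals are equivalent).
Depot - P1 - P2 - P3 - P4 - P5 - P6 - Depot: 9+19+31+6+11+18+6 = 100
Depot - P1 - P2 - P3 - P4 - P6 - P5 - Depot: 9+19+31+6+21+18+14 = 118
Depot - P1 - P2 - P3 - P5 - P4 - P6 - Depot: 9+19+31+15+11+21+6 = 112
Depot - P1 - P2 - P3 - P5 - P6 - P4 - Depot: 9+19+31+15+18+21+15 = 128
Depot - P1 - P2 - P3 - P6 - P4 - P5 - Depot: 9+19+31+27+21+11+14 = 132
Depot - P1 - P2 - P3 - P6 - P5 - P4 - Depot: 9+19+31+27+18+11+15 = 130
Depot - P1 - P2 - P4 - P3 - P5 - P6 - Depot: 9+19+25+6+15+18+6 = 98
Depot - P1 - P2 - P4 - P3 - P6 - P5 - Depot: 9+19+25+6+27+18+14 = 118
… (352 more)
Depot - P1 - P3 - P4 - P5 - P2 - P6 - Depot: 9+12+6+11+22+4+6 = 70  ← best
The minimum is 70.
One optimal route: Depot → P1 → P3 → P4 → P5 → P2 → P6 → Depot (or its reverse).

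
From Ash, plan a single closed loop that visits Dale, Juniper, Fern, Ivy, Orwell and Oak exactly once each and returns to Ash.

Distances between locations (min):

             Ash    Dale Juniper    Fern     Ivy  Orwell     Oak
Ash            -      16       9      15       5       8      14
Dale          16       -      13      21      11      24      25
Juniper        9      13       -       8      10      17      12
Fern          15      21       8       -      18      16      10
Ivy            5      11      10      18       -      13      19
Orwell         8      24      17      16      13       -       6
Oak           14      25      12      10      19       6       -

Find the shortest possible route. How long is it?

With 6 stops there are 6!/2 = 360 distinct round trips (a route and its reverse cost the same).
Ash-Dale-Juniper-Fern-Ivy-Orwell-Oak-Ash: 16+13+8+18+13+6+14 = 88
Ash-Dale-Juniper-Fern-Ivy-Oak-Orwell-Ash: 16+13+8+18+19+6+8 = 88
Ash-Dale-Juniper-Fern-Orwell-Ivy-Oak-Ash: 16+13+8+16+13+19+14 = 99
Ash-Dale-Juniper-Fern-Orwell-Oak-Ivy-Ash: 16+13+8+16+6+19+5 = 83
Ash-Dale-Juniper-Fern-Oak-Ivy-Orwell-Ash: 16+13+8+10+19+13+8 = 87
Ash-Dale-Juniper-Fern-Oak-Orwell-Ivy-Ash: 16+13+8+10+6+13+5 = 71
Ash-Dale-Juniper-Ivy-Fern-Orwell-Oak-Ash: 16+13+10+18+16+6+14 = 93
Ash-Dale-Juniper-Ivy-Fern-Oak-Orwell-Ash: 16+13+10+18+10+6+8 = 81
… (352 more)
Ash-Ivy-Dale-Juniper-Fern-Oak-Orwell-Ash: 5+11+13+8+10+6+8 = 61  ← best
The minimum is 61.
One optimal route: Ash → Ivy → Dale → Juniper → Fern → Oak → Orwell → Ash (or its reverse).

Minimum total distance: 61 min.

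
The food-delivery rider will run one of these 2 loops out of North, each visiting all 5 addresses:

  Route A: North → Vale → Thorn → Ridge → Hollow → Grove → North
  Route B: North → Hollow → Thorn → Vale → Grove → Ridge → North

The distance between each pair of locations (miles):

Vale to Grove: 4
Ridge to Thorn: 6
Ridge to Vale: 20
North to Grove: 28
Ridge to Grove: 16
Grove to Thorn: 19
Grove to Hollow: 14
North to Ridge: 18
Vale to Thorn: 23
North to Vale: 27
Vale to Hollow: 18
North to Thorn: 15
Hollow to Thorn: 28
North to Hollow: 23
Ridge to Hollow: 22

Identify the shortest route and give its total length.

112 miles — Route B is the shortest.

Route A: 27 + 23 + 6 + 22 + 14 + 28 = 120
Route B: 23 + 28 + 23 + 4 + 16 + 18 = 112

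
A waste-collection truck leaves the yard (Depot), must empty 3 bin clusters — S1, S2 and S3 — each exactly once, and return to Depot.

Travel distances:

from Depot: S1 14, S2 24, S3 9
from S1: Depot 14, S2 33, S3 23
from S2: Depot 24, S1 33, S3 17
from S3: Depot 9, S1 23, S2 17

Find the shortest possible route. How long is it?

There are 3 distinct closed tours to check (reversals are equivalent).
Depot - S1 - S2 - S3 - Depot: 14+33+17+9 = 73
Depot - S1 - S3 - S2 - Depot: 14+23+17+24 = 78
Depot - S2 - S1 - S3 - Depot: 24+33+23+9 = 89
The minimum is 73.
One optimal route: Depot → S1 → S2 → S3 → Depot (or its reverse).

Shortest round trip = 73.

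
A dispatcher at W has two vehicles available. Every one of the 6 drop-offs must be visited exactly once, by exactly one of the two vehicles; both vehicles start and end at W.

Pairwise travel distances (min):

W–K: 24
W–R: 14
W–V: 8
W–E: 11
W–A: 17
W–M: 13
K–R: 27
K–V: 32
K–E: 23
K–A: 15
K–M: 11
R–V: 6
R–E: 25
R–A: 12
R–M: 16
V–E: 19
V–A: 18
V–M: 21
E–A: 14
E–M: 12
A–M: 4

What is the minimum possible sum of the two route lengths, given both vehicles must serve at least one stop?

Try each way of splitting the stops between the two vehicles (each non-empty) and, for each split, find the best tour for each vehicle:
  {K} + {R, V, E, A, M}: 48 + 53 = 101
  {R} + {K, V, E, A, M}: 28 + 75 = 103
  {K, R} + {V, E, A, M}: 65 + 53 = 118
  {V} + {K, R, E, A, M}: 16 + 75 = 91
  {K, V} + {R, E, A, M}: 64 + 53 = 117
  {R, V} + {K, E, A, M}: 28 + 64 = 92
  … (31 splits in total)
  {E} + {K, R, V, A, M}: 22 + 65 = 87  ← best
Best: vehicle 1 W → E → W = 22; vehicle 2 W → K → M → A → R → V → W = 65; combined 87.

Minimum combined distance: 87 min.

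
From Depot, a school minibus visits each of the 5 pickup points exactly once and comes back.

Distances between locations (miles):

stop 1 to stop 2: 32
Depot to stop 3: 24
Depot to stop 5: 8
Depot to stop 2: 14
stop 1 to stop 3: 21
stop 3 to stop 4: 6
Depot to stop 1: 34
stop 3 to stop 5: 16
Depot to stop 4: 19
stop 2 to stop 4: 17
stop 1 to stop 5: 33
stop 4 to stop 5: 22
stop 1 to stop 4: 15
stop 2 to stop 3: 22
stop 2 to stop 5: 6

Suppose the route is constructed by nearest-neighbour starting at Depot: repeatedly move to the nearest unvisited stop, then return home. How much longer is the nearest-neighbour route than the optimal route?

Excess over optimum: 1 miles.

Depot: stop 5=8, stop 2=14, stop 4=19, stop 3=24, stop 1=34 ⇒ stop 5
stop 5: stop 2=6, stop 3=16, stop 4=22, stop 1=33 ⇒ stop 2
stop 2: stop 4=17, stop 3=22, stop 1=32 ⇒ stop 4
stop 4: stop 3=6, stop 1=15 ⇒ stop 3
stop 3: stop 1=21 ⇒ stop 1
NN route Depot → stop 5 → stop 2 → stop 4 → stop 3 → stop 1 → Depot costs 92.
Optimal: Depot → stop 1 → stop 4 → stop 3 → stop 2 → stop 5 → Depot costs 91 (by enumerating all 60 distinct tours).
Excess = 92 − 91 = 1.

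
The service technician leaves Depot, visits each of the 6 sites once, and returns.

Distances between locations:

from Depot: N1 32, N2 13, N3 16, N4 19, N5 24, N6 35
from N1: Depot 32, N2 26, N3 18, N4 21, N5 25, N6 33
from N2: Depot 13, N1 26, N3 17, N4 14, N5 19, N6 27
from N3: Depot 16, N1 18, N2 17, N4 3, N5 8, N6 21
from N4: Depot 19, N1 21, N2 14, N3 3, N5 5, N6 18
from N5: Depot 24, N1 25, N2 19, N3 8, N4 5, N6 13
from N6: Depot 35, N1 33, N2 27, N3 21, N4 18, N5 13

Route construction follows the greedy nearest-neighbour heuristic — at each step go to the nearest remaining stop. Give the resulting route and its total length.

Total distance 116 via the nearest-neighbour route Depot → N2 → N4 → N3 → N5 → N6 → N1 → Depot.

At Depot the remaining stops are N2 13, N3 16, N4 19, N5 24, N1 32, N6 35; go to N2.
At N2 the remaining stops are N4 14, N3 17, N5 19, N1 26, N6 27; go to N4.
At N4 the remaining stops are N3 3, N5 5, N6 18, N1 21; go to N3.
At N3 the remaining stops are N5 8, N1 18, N6 21; go to N5.
At N5 the remaining stops are N6 13, N1 25; go to N6.
At N6 the remaining stops are N1 33; go to N1.
Return N1→Depot: 32.
Total = 13 + 14 + 3 + 8 + 13 + 33 + 32 = 116.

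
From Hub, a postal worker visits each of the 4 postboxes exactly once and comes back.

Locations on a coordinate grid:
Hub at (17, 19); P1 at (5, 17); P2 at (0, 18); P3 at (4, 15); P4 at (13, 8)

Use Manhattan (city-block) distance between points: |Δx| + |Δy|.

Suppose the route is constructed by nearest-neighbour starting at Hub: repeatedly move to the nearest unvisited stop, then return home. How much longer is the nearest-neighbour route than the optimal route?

Excess over optimum: 4.

From Hub: P1=14, P4=15, P3=17, P2=18 → choose P1 (14).
From P1: P3=3, P2=6, P4=17 → choose P3 (3).
From P3: P2=7, P4=16 → choose P2 (7).
From P2: P4=23 → choose P4 (23).
NN route Hub → P1 → P3 → P2 → P4 → Hub costs 62.
Optimal: Hub → P1 → P2 → P3 → P4 → Hub costs 58 (by enumerating all 12 distinct tours).
Excess = 62 − 58 = 4.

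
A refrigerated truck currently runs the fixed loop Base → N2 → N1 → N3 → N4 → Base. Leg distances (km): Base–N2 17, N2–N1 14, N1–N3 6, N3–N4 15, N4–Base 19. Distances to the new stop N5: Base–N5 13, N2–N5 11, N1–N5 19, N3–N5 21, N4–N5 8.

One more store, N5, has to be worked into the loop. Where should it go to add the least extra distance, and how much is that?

Insertion cost between consecutive stops i–j is d(i,N5) + d(N5,j) − d(i,j):
  between Base and N2: 13 + 11 − 17 = 7
  between N2 and N1: 11 + 19 − 14 = 16
  between N1 and N3: 19 + 21 − 6 = 34
  between N3 and N4: 21 + 8 − 15 = 14
  between N4 and Base: 8 + 13 − 19 = 2
Cheapest insertion is between N4 and Base, adding 2.
New total = 71 + 2 = 73.

Minimum extra distance: 2 km, inserting N5 between N4 and Base.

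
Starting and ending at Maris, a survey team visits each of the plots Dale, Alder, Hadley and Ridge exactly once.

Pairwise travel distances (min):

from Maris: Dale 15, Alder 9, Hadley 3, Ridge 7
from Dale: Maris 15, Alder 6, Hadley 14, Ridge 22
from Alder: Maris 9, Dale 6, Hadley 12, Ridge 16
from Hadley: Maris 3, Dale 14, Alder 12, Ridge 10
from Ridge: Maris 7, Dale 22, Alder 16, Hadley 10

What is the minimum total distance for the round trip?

Minimum total distance: 46 min.

There are 12 distinct closed tours to check (reversals are equivalent).
Maris - Dale - Alder - Hadley - Ridge - Maris: 15+6+12+10+7 = 50
Maris - Dale - Alder - Ridge - Hadley - Maris: 15+6+16+10+3 = 50
Maris - Dale - Hadley - Alder - Ridge - Maris: 15+14+12+16+7 = 64
Maris - Dale - Hadley - Ridge - Alder - Maris: 15+14+10+16+9 = 64
Maris - Dale - Ridge - Alder - Hadley - Maris: 15+22+16+12+3 = 68
Maris - Dale - Ridge - Hadley - Alder - Maris: 15+22+10+12+9 = 68
Maris - Alder - Dale - Hadley - Ridge - Maris: 9+6+14+10+7 = 46
Maris - Alder - Dale - Ridge - Hadley - Maris: 9+6+22+10+3 = 50
Maris - Alder - Hadley - Dale - Ridge - Maris: 9+12+14+22+7 = 64
Maris - Alder - Ridge - Dale - Hadley - Maris: 9+16+22+14+3 = 64
Maris - Hadley - Dale - Alder - Ridge - Maris: 3+14+6+16+7 = 46
Maris - Hadley - Alder - Dale - Ridge - Maris: 3+12+6+22+7 = 50
The minimum is 46.
One optimal route: Maris → Alder → Dale → Hadley → Ridge → Maris (or its reverse).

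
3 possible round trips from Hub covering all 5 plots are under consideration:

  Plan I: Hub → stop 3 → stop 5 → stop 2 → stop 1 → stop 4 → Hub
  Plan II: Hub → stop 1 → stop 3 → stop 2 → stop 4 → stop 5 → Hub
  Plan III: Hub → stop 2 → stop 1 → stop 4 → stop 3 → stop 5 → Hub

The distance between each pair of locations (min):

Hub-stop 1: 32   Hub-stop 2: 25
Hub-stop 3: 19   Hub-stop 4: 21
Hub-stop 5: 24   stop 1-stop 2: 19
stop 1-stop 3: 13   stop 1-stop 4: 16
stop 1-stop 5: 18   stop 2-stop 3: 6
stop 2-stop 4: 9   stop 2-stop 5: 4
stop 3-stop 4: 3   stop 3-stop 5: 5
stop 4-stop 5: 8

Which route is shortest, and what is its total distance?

84 min — Plan I is the shortest.

Plan I: 19 + 5 + 4 + 19 + 16 + 21 = 84
Plan II: 32 + 13 + 6 + 9 + 8 + 24 = 92
Plan III: 25 + 19 + 16 + 3 + 5 + 24 = 92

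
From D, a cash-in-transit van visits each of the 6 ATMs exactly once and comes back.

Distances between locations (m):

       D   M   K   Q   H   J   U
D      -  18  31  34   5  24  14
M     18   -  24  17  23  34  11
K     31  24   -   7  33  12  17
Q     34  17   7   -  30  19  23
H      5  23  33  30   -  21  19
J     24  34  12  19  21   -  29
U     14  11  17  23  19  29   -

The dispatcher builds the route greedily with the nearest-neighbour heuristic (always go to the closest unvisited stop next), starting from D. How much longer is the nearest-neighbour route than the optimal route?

The nearest-neighbour route is 8 m longer than optimal.

D: H=5, U=14, M=18, J=24, K=31, Q=34 ⇒ H
H: U=19, J=21, M=23, Q=30, K=33 ⇒ U
U: M=11, K=17, Q=23, J=29 ⇒ M
M: Q=17, K=24, J=34 ⇒ Q
Q: K=7, J=19 ⇒ K
K: J=12 ⇒ J
NN route D → H → U → M → Q → K → J → D costs 95.
Optimal: D → H → J → K → Q → M → U → D costs 87 (by enumerating all 360 distinct tours).
Excess = 95 − 87 = 8.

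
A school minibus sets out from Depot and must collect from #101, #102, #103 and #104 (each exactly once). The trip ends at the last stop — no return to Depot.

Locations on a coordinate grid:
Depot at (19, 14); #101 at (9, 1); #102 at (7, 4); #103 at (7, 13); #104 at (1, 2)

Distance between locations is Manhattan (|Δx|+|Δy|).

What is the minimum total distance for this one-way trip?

Shortest open route: 36.

There are 4! = 24 possible orderings.
Depot → #101 → #102 → #103 → #104: 23+5+9+17 = 54
Depot → #101 → #102 → #104 → #103: 23+5+8+17 = 53
Depot → #101 → #103 → #102 → #104: 23+14+9+8 = 54
Depot → #101 → #103 → #104 → #102: 23+14+17+8 = 62
Depot → #101 → #104 → #102 → #103: 23+9+8+9 = 49
Depot → #101 → #104 → #103 → #102: 23+9+17+9 = 58
Depot → #102 → #101 → #103 → #104: 22+5+14+17 = 58
Depot → #102 → #101 → #104 → #103: 22+5+9+17 = 53
Depot → #102 → #103 → #101 → #104: 22+9+14+9 = 54
Depot → #102 → #103 → #104 → #101: 22+9+17+9 = 57
Depot → #102 → #104 → #101 → #103: 22+8+9+14 = 53
Depot → #102 → #104 → #103 → #101: 22+8+17+14 = 61
Depot → #103 → #101 → #102 → #104: 13+14+5+8 = 40
Depot → #103 → #101 → #104 → #102: 13+14+9+8 = 44
… (10 more)
Depot → #103 → #102 → #101 → #104: 13+9+5+9 = 36  ← best
The minimum is 36.
One shortest path: Depot → #103 → #102 → #101 → #104.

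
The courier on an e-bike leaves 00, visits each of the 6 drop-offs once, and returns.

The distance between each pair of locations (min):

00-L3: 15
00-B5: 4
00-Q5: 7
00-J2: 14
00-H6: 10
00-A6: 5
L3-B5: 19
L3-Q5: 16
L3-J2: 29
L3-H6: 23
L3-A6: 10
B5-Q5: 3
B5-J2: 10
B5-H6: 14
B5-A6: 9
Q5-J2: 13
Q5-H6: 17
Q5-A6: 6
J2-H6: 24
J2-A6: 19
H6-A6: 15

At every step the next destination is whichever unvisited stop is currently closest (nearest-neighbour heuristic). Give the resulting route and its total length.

Nearest-neighbour total = 84 min; route 00 → B5 → Q5 → A6 → L3 → H6 → J2 → 00.

00 → [B5:4 / A6:5 / Q5:7 / H6:10 / J2:14 / L3:15] → B5 (4)
B5 → [Q5:3 / A6:9 / J2:10 / H6:14 / L3:19] → Q5 (3)
Q5 → [A6:6 / J2:13 / L3:16 / H6:17] → A6 (6)
A6 → [L3:10 / H6:15 / J2:19] → L3 (10)
L3 → [H6:23 / J2:29] → H6 (23)
H6 → [J2:24] → J2 (24)
Return J2→00: 14.
Total = 4 + 3 + 6 + 10 + 23 + 24 + 14 = 84.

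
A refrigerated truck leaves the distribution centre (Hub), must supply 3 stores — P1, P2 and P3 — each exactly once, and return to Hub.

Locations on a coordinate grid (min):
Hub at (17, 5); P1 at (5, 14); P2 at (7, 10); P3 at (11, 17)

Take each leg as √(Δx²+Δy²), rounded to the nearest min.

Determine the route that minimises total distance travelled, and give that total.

There are 3 distinct closed tours to check (reversals are equivalent).
Hub → P1 → P2 → P3 → Hub: 15+4+8+13 = 40
Hub → P1 → P3 → P2 → Hub: 15+7+8+11 = 41
Hub → P2 → P1 → P3 → Hub: 11+4+7+13 = 35
The minimum is 35.
One optimal route: Hub → P2 → P1 → P3 → Hub (or its reverse).

Shortest round trip = 35 min.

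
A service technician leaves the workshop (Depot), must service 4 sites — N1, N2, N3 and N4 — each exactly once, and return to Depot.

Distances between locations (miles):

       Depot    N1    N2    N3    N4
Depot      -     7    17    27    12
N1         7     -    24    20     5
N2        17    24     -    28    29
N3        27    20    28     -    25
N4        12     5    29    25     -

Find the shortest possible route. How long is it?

Minimum total distance: 82 miles.

There are 12 distinct closed tours to check (reversals are equivalent).
Depot → N1 → N2 → N3 → N4 → Depot: 7+24+28+25+12 = 96
Depot → N1 → N2 → N4 → N3 → Depot: 7+24+29+25+27 = 112
Depot → N1 → N3 → N2 → N4 → Depot: 7+20+28+29+12 = 96
Depot → N1 → N3 → N4 → N2 → Depot: 7+20+25+29+17 = 98
Depot → N1 → N4 → N2 → N3 → Depot: 7+5+29+28+27 = 96
Depot → N1 → N4 → N3 → N2 → Depot: 7+5+25+28+17 = 82
Depot → N2 → N1 → N3 → N4 → Depot: 17+24+20+25+12 = 98
Depot → N2 → N1 → N4 → N3 → Depot: 17+24+5+25+27 = 98
Depot → N2 → N3 → N1 → N4 → Depot: 17+28+20+5+12 = 82
Depot → N2 → N4 → N1 → N3 → Depot: 17+29+5+20+27 = 98
Depot → N3 → N1 → N2 → N4 → Depot: 27+20+24+29+12 = 112
Depot → N3 → N2 → N1 → N4 → Depot: 27+28+24+5+12 = 96
The minimum is 82.
One optimal route: Depot → N1 → N4 → N3 → N2 → Depot (or its reverse).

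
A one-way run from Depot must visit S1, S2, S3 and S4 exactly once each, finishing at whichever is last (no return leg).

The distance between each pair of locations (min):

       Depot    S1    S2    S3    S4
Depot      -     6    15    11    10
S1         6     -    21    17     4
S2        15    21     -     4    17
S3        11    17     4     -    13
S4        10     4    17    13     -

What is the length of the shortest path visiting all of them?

Shortest open route: 27 min.

There are 4! = 24 possible orderings.
Depot→S1→S2→S3→S4: 6+21+4+13 = 44
Depot→S1→S2→S4→S3: 6+21+17+13 = 57
Depot→S1→S3→S2→S4: 6+17+4+17 = 44
Depot→S1→S3→S4→S2: 6+17+13+17 = 53
Depot→S1→S4→S2→S3: 6+4+17+4 = 31
Depot→S1→S4→S3→S2: 6+4+13+4 = 27
Depot→S2→S1→S3→S4: 15+21+17+13 = 66
Depot→S2→S1→S4→S3: 15+21+4+13 = 53
Depot→S2→S3→S1→S4: 15+4+17+4 = 40
Depot→S2→S3→S4→S1: 15+4+13+4 = 36
Depot→S2→S4→S1→S3: 15+17+4+17 = 53
Depot→S2→S4→S3→S1: 15+17+13+17 = 62
Depot→S3→S1→S2→S4: 11+17+21+17 = 66
Depot→S3→S1→S4→S2: 11+17+4+17 = 49
… (10 more)
The minimum is 27.
One shortest path: Depot → S1 → S4 → S3 → S2.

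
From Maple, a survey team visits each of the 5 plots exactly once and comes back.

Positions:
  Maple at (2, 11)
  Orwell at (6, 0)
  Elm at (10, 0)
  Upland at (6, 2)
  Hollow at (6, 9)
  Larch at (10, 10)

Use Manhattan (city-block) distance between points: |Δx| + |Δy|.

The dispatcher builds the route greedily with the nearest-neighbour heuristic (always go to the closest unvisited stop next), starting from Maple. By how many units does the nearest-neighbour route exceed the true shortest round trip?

The nearest-neighbour route is 2 longer than optimal.

From Maple: Hollow=6, Larch=9, Upland=13, Orwell=15, Elm=19 → choose Hollow (6).
From Hollow: Larch=5, Upland=7, Orwell=9, Elm=13 → choose Larch (5).
From Larch: Elm=10, Upland=12, Orwell=14 → choose Elm (10).
From Elm: Orwell=4, Upland=6 → choose Orwell (4).
From Orwell: Upland=2 → choose Upland (2).
NN route Maple → Hollow → Larch → Elm → Orwell → Upland → Maple costs 40.
Optimal: Maple → Hollow → Upland → Orwell → Elm → Larch → Maple costs 38 (by enumerating all 60 distinct tours).
Excess = 40 − 38 = 2.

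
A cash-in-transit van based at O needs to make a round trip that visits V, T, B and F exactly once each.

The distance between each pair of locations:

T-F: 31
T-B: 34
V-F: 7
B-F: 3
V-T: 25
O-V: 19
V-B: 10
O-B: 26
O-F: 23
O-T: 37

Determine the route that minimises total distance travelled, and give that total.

O-V-T-B-F-O: 19+25+34+3+23 = 104
O-V-T-F-B-O: 19+25+31+3+26 = 104
O-V-B-T-F-O: 19+10+34+31+23 = 117
O-V-B-F-T-O: 19+10+3+31+37 = 100
O-V-F-T-B-O: 19+7+31+34+26 = 117
O-V-F-B-T-O: 19+7+3+34+37 = 100
O-T-V-B-F-O: 37+25+10+3+23 = 98
O-T-V-F-B-O: 37+25+7+3+26 = 98
O-T-B-V-F-O: 37+34+10+7+23 = 111
O-T-F-V-B-O: 37+31+7+10+26 = 111
O-B-V-T-F-O: 26+10+25+31+23 = 115
O-B-T-V-F-O: 26+34+25+7+23 = 115
The minimum is 98.
One optimal route: O → T → V → B → F → O (or its reverse).

Minimum total distance: 98.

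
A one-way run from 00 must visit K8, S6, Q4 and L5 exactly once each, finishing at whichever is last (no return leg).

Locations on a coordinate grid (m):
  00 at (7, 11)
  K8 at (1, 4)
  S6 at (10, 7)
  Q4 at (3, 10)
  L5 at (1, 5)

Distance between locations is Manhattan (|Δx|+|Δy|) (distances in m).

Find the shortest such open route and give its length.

Minimum one-way distance = 25 m.

There are 4! = 24 possible orderings.
00→K8→S6→Q4→L5: 13+12+10+7 = 42
00→K8→S6→L5→Q4: 13+12+11+7 = 43
00→K8→Q4→S6→L5: 13+8+10+11 = 42
00→K8→Q4→L5→S6: 13+8+7+11 = 39
00→K8→L5→S6→Q4: 13+1+11+10 = 35
00→K8→L5→Q4→S6: 13+1+7+10 = 31
00→S6→K8→Q4→L5: 7+12+8+7 = 34
00→S6→K8→L5→Q4: 7+12+1+7 = 27
00→S6→Q4→K8→L5: 7+10+8+1 = 26
00→S6→Q4→L5→K8: 7+10+7+1 = 25
00→S6→L5→K8→Q4: 7+11+1+8 = 27
00→S6→L5→Q4→K8: 7+11+7+8 = 33
00→Q4→K8→S6→L5: 5+8+12+11 = 36
00→Q4→K8→L5→S6: 5+8+1+11 = 25
… (10 more)
The minimum is 25.
One shortest path: 00 → S6 → Q4 → L5 → K8.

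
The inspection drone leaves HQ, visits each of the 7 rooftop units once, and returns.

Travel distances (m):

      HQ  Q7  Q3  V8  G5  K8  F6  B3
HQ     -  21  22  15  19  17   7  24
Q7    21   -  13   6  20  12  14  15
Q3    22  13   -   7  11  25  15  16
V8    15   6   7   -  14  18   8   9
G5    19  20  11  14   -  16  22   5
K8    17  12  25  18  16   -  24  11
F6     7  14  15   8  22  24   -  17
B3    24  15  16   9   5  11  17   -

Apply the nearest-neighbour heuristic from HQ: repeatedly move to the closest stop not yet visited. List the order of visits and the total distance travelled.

82 m along HQ → F6 → V8 → Q7 → K8 → B3 → G5 → Q3 → HQ.

From HQ: distances to unvisited — F6=7, V8=15, K8=17, G5=19, Q7=21, Q3=22, B3=24. Nearest is F6 (7).
From F6: distances to unvisited — V8=8, Q7=14, Q3=15, B3=17, G5=22, K8=24. Nearest is V8 (8).
From V8: distances to unvisited — Q7=6, Q3=7, B3=9, G5=14, K8=18. Nearest is Q7 (6).
From Q7: distances to unvisited — K8=12, Q3=13, B3=15, G5=20. Nearest is K8 (12).
From K8: distances to unvisited — B3=11, G5=16, Q3=25. Nearest is B3 (11).
From B3: distances to unvisited — G5=5, Q3=16. Nearest is G5 (5).
From G5: distances to unvisited — Q3=11. Nearest is Q3 (11).
Return Q3→HQ: 22.
Total = 7 + 8 + 6 + 12 + 11 + 5 + 11 + 22 = 82.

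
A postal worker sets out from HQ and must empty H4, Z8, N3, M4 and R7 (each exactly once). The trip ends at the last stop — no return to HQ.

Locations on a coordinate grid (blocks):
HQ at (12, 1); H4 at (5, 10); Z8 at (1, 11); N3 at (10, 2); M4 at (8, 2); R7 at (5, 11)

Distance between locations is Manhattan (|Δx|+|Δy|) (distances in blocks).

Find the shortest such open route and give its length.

There are 5! = 120 possible orderings.
HQ → H4 → Z8 → N3 → M4 → R7: 16+5+18+2+12 = 53
HQ → H4 → Z8 → N3 → R7 → M4: 16+5+18+14+12 = 65
HQ → H4 → Z8 → M4 → N3 → R7: 16+5+16+2+14 = 53
HQ → H4 → Z8 → M4 → R7 → N3: 16+5+16+12+14 = 63
HQ → H4 → Z8 → R7 → N3 → M4: 16+5+4+14+2 = 41
HQ → H4 → Z8 → R7 → M4 → N3: 16+5+4+12+2 = 39
HQ → H4 → N3 → Z8 → M4 → R7: 16+13+18+16+12 = 75
HQ → H4 → N3 → Z8 → R7 → M4: 16+13+18+4+12 = 63
HQ → H4 → N3 → M4 → Z8 → R7: 16+13+2+16+4 = 51
HQ → H4 → N3 → M4 → R7 → Z8: 16+13+2+12+4 = 47
HQ → H4 → N3 → R7 → Z8 → M4: 16+13+14+4+16 = 63
HQ → H4 → N3 → R7 → M4 → Z8: 16+13+14+12+16 = 71
HQ → H4 → M4 → Z8 → N3 → R7: 16+11+16+18+14 = 75
HQ → H4 → M4 → Z8 → R7 → N3: 16+11+16+4+14 = 61
… (106 more)
HQ → N3 → M4 → H4 → R7 → Z8: 3+2+11+1+4 = 21  ← best
The minimum is 21.
One shortest path: HQ → N3 → M4 → H4 → R7 → Z8.

Minimum one-way distance = 21 blocks.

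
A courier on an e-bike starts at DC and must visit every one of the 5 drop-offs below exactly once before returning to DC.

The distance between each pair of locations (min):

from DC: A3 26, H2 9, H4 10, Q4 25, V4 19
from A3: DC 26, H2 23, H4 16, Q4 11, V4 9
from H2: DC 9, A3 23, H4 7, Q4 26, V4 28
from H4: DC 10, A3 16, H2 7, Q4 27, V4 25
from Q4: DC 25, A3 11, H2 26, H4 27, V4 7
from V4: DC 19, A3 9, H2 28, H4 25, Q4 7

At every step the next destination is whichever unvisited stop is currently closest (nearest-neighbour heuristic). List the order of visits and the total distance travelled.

Nearest-neighbour total = 73 min; route DC → H2 → H4 → A3 → V4 → Q4 → DC.

DC → [H2:9 / H4:10 / V4:19 / Q4:25 / A3:26] → H2 (9)
H2 → [H4:7 / A3:23 / Q4:26 / V4:28] → H4 (7)
H4 → [A3:16 / V4:25 / Q4:27] → A3 (16)
A3 → [V4:9 / Q4:11] → V4 (9)
V4 → [Q4:7] → Q4 (7)
Return Q4→DC: 25.
Total = 9 + 7 + 16 + 9 + 7 + 25 = 73.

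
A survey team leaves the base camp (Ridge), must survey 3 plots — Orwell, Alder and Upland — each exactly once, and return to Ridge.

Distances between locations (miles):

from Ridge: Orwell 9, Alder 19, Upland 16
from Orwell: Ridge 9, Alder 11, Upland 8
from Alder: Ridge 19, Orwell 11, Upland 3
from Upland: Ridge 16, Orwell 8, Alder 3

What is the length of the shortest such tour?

Minimum total distance: 39 miles.

Ridge→Orwell→Alder→Upland→Ridge: 9+11+3+16 = 39
Ridge→Orwell→Upland→Alder→Ridge: 9+8+3+19 = 39
Ridge→Alder→Orwell→Upland→Ridge: 19+11+8+16 = 54
The minimum is 39.
One optimal route: Ridge → Orwell → Alder → Upland → Ridge (or its reverse).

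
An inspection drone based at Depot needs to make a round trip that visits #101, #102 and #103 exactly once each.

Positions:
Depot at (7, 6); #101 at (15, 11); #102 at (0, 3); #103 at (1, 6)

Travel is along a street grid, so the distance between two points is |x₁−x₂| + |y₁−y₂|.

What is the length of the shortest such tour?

Shortest round trip = 46.

There are 3 distinct closed tours to check (reversals are equivalent).
Depot - #101 - #102 - #103 - Depot: 13+23+4+6 = 46
Depot - #101 - #103 - #102 - Depot: 13+19+4+10 = 46
Depot - #102 - #101 - #103 - Depot: 10+23+19+6 = 58
The minimum is 46.
One optimal route: Depot → #101 → #102 → #103 → Depot (or its reverse).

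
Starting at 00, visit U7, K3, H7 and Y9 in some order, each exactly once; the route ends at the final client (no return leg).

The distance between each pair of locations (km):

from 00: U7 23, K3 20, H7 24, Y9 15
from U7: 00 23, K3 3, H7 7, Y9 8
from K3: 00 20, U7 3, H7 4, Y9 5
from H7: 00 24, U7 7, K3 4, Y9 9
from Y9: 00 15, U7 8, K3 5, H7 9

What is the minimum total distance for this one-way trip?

Shortest open route: 30 km.

There are 4! = 24 possible orderings.
00 → U7 → K3 → H7 → Y9: 23+3+4+9 = 39
00 → U7 → K3 → Y9 → H7: 23+3+5+9 = 40
00 → U7 → H7 → K3 → Y9: 23+7+4+5 = 39
00 → U7 → H7 → Y9 → K3: 23+7+9+5 = 44
00 → U7 → Y9 → K3 → H7: 23+8+5+4 = 40
00 → U7 → Y9 → H7 → K3: 23+8+9+4 = 44
00 → K3 → U7 → H7 → Y9: 20+3+7+9 = 39
00 → K3 → U7 → Y9 → H7: 20+3+8+9 = 40
00 → K3 → H7 → U7 → Y9: 20+4+7+8 = 39
00 → K3 → H7 → Y9 → U7: 20+4+9+8 = 41
00 → K3 → Y9 → U7 → H7: 20+5+8+7 = 40
00 → K3 → Y9 → H7 → U7: 20+5+9+7 = 41
00 → H7 → U7 → K3 → Y9: 24+7+3+5 = 39
00 → H7 → U7 → Y9 → K3: 24+7+8+5 = 44
… (10 more)
00 → Y9 → U7 → K3 → H7: 15+8+3+4 = 30  ← best
The minimum is 30.
One shortest path: 00 → Y9 → U7 → K3 → H7.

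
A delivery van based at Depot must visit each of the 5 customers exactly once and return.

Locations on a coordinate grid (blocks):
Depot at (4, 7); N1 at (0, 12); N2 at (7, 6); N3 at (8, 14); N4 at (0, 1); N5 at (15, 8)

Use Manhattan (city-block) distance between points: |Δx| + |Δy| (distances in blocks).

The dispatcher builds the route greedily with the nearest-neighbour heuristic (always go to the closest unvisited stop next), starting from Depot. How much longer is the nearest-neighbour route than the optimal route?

The nearest-neighbour route is 10 blocks longer than optimal.

From Depot: N2=4, N1=9, N4=10, N3=11, N5=12 → choose N2 (4).
From N2: N3=9, N5=10, N4=12, N1=13 → choose N3 (9).
From N3: N1=10, N5=13, N4=21 → choose N1 (10).
From N1: N4=11, N5=19 → choose N4 (11).
From N4: N5=22 → choose N5 (22).
NN route Depot → N2 → N3 → N1 → N4 → N5 → Depot costs 68.
Optimal: Depot → N2 → N5 → N3 → N1 → N4 → Depot costs 58 (by enumerating all 60 distinct tours).
Excess = 68 − 58 = 10.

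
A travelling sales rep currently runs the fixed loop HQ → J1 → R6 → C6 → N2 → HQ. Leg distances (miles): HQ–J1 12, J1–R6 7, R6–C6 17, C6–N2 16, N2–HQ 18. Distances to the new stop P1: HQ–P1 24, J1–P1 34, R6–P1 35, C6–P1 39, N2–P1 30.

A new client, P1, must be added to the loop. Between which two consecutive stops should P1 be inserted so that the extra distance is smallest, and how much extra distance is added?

Minimum extra distance: 36 miles, inserting P1 between N2 and HQ.

Insertion cost between consecutive stops i–j is d(i,P1) + d(P1,j) − d(i,j):
  between HQ and J1: 24 + 34 − 12 = 46
  between J1 and R6: 34 + 35 − 7 = 62
  between R6 and C6: 35 + 39 − 17 = 57
  between C6 and N2: 39 + 30 − 16 = 53
  between N2 and HQ: 30 + 24 − 18 = 36
Cheapest insertion is between N2 and HQ, adding 36.
New total = 70 + 36 = 106.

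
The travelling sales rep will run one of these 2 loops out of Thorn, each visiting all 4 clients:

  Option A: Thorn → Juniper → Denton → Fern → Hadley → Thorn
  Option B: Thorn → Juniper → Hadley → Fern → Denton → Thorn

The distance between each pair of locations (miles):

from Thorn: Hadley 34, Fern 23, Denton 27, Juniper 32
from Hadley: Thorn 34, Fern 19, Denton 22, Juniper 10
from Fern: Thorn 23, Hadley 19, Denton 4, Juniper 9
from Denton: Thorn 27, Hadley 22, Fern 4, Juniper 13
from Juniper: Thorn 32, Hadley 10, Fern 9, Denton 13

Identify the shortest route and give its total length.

92 miles — Option B is the shortest.

Option A: 32 + 13 + 4 + 19 + 34 = 102
Option B: 32 + 10 + 19 + 4 + 27 = 92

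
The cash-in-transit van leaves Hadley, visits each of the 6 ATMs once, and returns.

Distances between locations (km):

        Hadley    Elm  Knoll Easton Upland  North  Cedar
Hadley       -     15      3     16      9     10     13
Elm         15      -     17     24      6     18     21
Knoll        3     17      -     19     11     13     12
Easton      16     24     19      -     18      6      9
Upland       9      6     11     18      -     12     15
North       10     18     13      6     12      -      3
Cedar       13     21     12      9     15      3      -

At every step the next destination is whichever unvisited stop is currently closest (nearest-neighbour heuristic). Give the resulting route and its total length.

Hadley → [Knoll:3 / Upland:9 / North:10 / Cedar:13 / Elm:15 / Easton:16] → Knoll (3)
Knoll → [Upland:11 / Cedar:12 / North:13 / Elm:17 / Easton:19] → Upland (11)
Upland → [Elm:6 / North:12 / Cedar:15 / Easton:18] → Elm (6)
Elm → [North:18 / Cedar:21 / Easton:24] → North (18)
North → [Cedar:3 / Easton:6] → Cedar (3)
Cedar → [Easton:9] → Easton (9)
Return Easton→Hadley: 16.
Total = 3 + 11 + 6 + 18 + 3 + 9 + 16 = 66.

Nearest-neighbour total = 66 km; route Hadley → Knoll → Upland → Elm → North → Cedar → Easton → Hadley.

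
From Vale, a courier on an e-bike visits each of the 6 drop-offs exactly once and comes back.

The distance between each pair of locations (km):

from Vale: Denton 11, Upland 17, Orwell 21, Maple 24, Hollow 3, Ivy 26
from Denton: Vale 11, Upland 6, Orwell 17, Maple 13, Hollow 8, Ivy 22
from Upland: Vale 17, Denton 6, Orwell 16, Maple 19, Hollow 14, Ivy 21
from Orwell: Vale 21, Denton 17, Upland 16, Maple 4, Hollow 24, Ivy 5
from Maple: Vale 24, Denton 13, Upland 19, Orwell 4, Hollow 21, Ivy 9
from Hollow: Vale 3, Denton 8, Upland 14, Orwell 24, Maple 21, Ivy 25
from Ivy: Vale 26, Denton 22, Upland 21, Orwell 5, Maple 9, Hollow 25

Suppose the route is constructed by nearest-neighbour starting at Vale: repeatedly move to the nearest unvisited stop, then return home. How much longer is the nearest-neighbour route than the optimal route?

From Vale: Hollow=3, Denton=11, Upland=17, Orwell=21, Maple=24, Ivy=26 → choose Hollow (3).
From Hollow: Denton=8, Upland=14, Maple=21, Orwell=24, Ivy=25 → choose Denton (8).
From Denton: Upland=6, Maple=13, Orwell=17, Ivy=22 → choose Upland (6).
From Upland: Orwell=16, Maple=19, Ivy=21 → choose Orwell (16).
From Orwell: Maple=4, Ivy=5 → choose Maple (4).
From Maple: Ivy=9 → choose Ivy (9).
NN route Vale → Hollow → Denton → Upland → Orwell → Maple → Ivy → Vale costs 72.
Optimal: Vale → Denton → Upland → Orwell → Ivy → Maple → Hollow → Vale costs 71 (by enumerating all 360 distinct tours).
Excess = 72 − 71 = 1.

The nearest-neighbour route is 1 km longer than optimal.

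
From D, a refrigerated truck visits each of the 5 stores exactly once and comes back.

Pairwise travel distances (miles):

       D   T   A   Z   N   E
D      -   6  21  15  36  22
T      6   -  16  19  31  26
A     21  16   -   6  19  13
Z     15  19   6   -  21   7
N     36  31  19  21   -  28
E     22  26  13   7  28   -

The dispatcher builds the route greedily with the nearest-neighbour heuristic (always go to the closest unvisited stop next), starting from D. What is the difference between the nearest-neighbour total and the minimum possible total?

Excess over optimum: 8 miles.

D: T=6, Z=15, A=21, E=22, N=36 ⇒ T
T: A=16, Z=19, E=26, N=31 ⇒ A
A: Z=6, E=13, N=19 ⇒ Z
Z: E=7, N=21 ⇒ E
E: N=28 ⇒ N
NN route D → T → A → Z → E → N → D costs 99.
Optimal: D → T → A → N → Z → E → D costs 91 (by enumerating all 60 distinct tours).
Excess = 99 − 91 = 8.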